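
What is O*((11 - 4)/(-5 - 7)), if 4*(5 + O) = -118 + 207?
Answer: -161/16 ≈ -10.063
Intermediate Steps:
O = 69/4 (O = -5 + (-118 + 207)/4 = -5 + (¼)*89 = -5 + 89/4 = 69/4 ≈ 17.250)
O*((11 - 4)/(-5 - 7)) = 69*((11 - 4)/(-5 - 7))/4 = 69*(7/(-12))/4 = 69*(7*(-1/12))/4 = (69/4)*(-7/12) = -161/16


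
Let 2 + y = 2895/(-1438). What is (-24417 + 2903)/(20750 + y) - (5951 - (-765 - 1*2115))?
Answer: -263483766931/29832729 ≈ -8832.0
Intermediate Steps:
y = -5771/1438 (y = -2 + 2895/(-1438) = -2 + 2895*(-1/1438) = -2 - 2895/1438 = -5771/1438 ≈ -4.0132)
(-24417 + 2903)/(20750 + y) - (5951 - (-765 - 1*2115)) = (-24417 + 2903)/(20750 - 5771/1438) - (5951 - (-765 - 1*2115)) = -21514/29832729/1438 - (5951 - (-765 - 2115)) = -21514*1438/29832729 - (5951 - 1*(-2880)) = -30937132/29832729 - (5951 + 2880) = -30937132/29832729 - 1*8831 = -30937132/29832729 - 8831 = -263483766931/29832729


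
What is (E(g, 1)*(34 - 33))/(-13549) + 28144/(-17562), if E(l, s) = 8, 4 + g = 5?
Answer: -190731776/118973769 ≈ -1.6031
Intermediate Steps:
g = 1 (g = -4 + 5 = 1)
(E(g, 1)*(34 - 33))/(-13549) + 28144/(-17562) = (8*(34 - 33))/(-13549) + 28144/(-17562) = (8*1)*(-1/13549) + 28144*(-1/17562) = 8*(-1/13549) - 14072/8781 = -8/13549 - 14072/8781 = -190731776/118973769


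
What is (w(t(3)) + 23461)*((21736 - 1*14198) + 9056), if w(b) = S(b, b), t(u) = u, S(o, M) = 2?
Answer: 389345022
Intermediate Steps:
w(b) = 2
(w(t(3)) + 23461)*((21736 - 1*14198) + 9056) = (2 + 23461)*((21736 - 1*14198) + 9056) = 23463*((21736 - 14198) + 9056) = 23463*(7538 + 9056) = 23463*16594 = 389345022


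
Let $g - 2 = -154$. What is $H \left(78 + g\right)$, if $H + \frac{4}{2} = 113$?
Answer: $-8214$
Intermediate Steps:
$g = -152$ ($g = 2 - 154 = -152$)
$H = 111$ ($H = -2 + 113 = 111$)
$H \left(78 + g\right) = 111 \left(78 - 152\right) = 111 \left(-74\right) = -8214$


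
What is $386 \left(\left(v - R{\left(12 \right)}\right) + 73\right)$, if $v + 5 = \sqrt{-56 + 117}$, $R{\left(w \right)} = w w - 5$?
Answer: $-27406 + 386 \sqrt{61} \approx -24391.0$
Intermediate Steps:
$R{\left(w \right)} = -5 + w^{2}$ ($R{\left(w \right)} = w^{2} - 5 = -5 + w^{2}$)
$v = -5 + \sqrt{61}$ ($v = -5 + \sqrt{-56 + 117} = -5 + \sqrt{61} \approx 2.8102$)
$386 \left(\left(v - R{\left(12 \right)}\right) + 73\right) = 386 \left(\left(\left(-5 + \sqrt{61}\right) - \left(-5 + 12^{2}\right)\right) + 73\right) = 386 \left(\left(\left(-5 + \sqrt{61}\right) - \left(-5 + 144\right)\right) + 73\right) = 386 \left(\left(\left(-5 + \sqrt{61}\right) - 139\right) + 73\right) = 386 \left(\left(-144 + \sqrt{61}\right) + 73\right) = 386 \left(-71 + \sqrt{61}\right) = -27406 + 386 \sqrt{61}$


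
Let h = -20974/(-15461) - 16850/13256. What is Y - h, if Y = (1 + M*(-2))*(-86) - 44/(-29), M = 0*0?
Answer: -251318940263/2971789732 ≈ -84.568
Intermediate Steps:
M = 0
h = 8756747/102475508 (h = -20974*(-1/15461) - 16850*1/13256 = 20974/15461 - 8425/6628 = 8756747/102475508 ≈ 0.085452)
Y = -2450/29 (Y = (1 + 0*(-2))*(-86) - 44/(-29) = (1 + 0)*(-86) - 44*(-1/29) = 1*(-86) + 44/29 = -86 + 44/29 = -2450/29 ≈ -84.483)
Y - h = -2450/29 - 1*8756747/102475508 = -2450/29 - 8756747/102475508 = -251318940263/2971789732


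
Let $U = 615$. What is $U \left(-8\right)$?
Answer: $-4920$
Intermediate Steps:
$U \left(-8\right) = 615 \left(-8\right) = -4920$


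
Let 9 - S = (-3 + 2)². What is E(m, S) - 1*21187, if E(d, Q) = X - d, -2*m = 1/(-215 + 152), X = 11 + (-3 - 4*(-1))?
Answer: -2668051/126 ≈ -21175.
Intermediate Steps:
X = 12 (X = 11 + (-3 + 4) = 11 + 1 = 12)
S = 8 (S = 9 - (-3 + 2)² = 9 - 1*(-1)² = 9 - 1*1 = 9 - 1 = 8)
m = 1/126 (m = -1/(2*(-215 + 152)) = -½/(-63) = -½*(-1/63) = 1/126 ≈ 0.0079365)
E(d, Q) = 12 - d
E(m, S) - 1*21187 = (12 - 1*1/126) - 1*21187 = (12 - 1/126) - 21187 = 1511/126 - 21187 = -2668051/126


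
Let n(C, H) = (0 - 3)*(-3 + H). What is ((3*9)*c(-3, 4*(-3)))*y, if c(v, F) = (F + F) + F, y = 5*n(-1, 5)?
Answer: 29160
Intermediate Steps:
n(C, H) = 9 - 3*H (n(C, H) = -3*(-3 + H) = 9 - 3*H)
y = -30 (y = 5*(9 - 3*5) = 5*(9 - 15) = 5*(-6) = -30)
c(v, F) = 3*F (c(v, F) = 2*F + F = 3*F)
((3*9)*c(-3, 4*(-3)))*y = ((3*9)*(3*(4*(-3))))*(-30) = (27*(3*(-12)))*(-30) = (27*(-36))*(-30) = -972*(-30) = 29160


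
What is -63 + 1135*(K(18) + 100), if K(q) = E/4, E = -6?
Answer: 223469/2 ≈ 1.1173e+5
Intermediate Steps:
K(q) = -3/2 (K(q) = -6/4 = -6*1/4 = -3/2)
-63 + 1135*(K(18) + 100) = -63 + 1135*(-3/2 + 100) = -63 + 1135*(197/2) = -63 + 223595/2 = 223469/2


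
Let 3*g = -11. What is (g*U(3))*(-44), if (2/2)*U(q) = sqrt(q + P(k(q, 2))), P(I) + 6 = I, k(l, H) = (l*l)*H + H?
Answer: 484*sqrt(17)/3 ≈ 665.19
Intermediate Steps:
g = -11/3 (g = (1/3)*(-11) = -11/3 ≈ -3.6667)
k(l, H) = H + H*l**2 (k(l, H) = l**2*H + H = H*l**2 + H = H + H*l**2)
P(I) = -6 + I
U(q) = sqrt(-4 + q + 2*q**2) (U(q) = sqrt(q + (-6 + 2*(1 + q**2))) = sqrt(q + (-6 + (2 + 2*q**2))) = sqrt(q + (-4 + 2*q**2)) = sqrt(-4 + q + 2*q**2))
(g*U(3))*(-44) = -11*sqrt(-4 + 3 + 2*3**2)/3*(-44) = -11*sqrt(-4 + 3 + 2*9)/3*(-44) = -11*sqrt(-4 + 3 + 18)/3*(-44) = -11*sqrt(17)/3*(-44) = 484*sqrt(17)/3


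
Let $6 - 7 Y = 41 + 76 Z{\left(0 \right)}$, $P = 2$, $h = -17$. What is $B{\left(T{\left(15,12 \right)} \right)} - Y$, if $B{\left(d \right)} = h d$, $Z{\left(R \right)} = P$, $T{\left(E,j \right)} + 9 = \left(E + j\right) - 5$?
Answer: $- \frac{1360}{7} \approx -194.29$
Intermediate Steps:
$T{\left(E,j \right)} = -14 + E + j$ ($T{\left(E,j \right)} = -9 - \left(5 - E - j\right) = -9 + \left(-5 + E + j\right) = -14 + E + j$)
$Z{\left(R \right)} = 2$
$B{\left(d \right)} = - 17 d$
$Y = - \frac{187}{7}$ ($Y = \frac{6}{7} - \frac{41 + 76 \cdot 2}{7} = \frac{6}{7} - \frac{41 + 152}{7} = \frac{6}{7} - \frac{193}{7} = - \frac{187}{7} \approx -26.714$)
$B{\left(T{\left(15,12 \right)} \right)} - Y = - 17 \left(-14 + 15 + 12\right) - - \frac{187}{7} = \left(-17\right) 13 + \frac{187}{7} = -221 + \frac{187}{7} = - \frac{1360}{7}$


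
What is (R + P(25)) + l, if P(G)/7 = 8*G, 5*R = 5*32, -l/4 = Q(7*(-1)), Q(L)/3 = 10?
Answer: 1312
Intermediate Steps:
Q(L) = 30 (Q(L) = 3*10 = 30)
l = -120 (l = -4*30 = -120)
R = 32 (R = (5*32)/5 = (⅕)*160 = 32)
P(G) = 56*G (P(G) = 7*(8*G) = 56*G)
(R + P(25)) + l = (32 + 56*25) - 120 = (32 + 1400) - 120 = 1432 - 120 = 1312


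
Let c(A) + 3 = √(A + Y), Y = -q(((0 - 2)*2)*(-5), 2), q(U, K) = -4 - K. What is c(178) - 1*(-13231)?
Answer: 13228 + 2*√46 ≈ 13242.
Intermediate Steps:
Y = 6 (Y = -(-4 - 1*2) = -(-4 - 2) = -1*(-6) = 6)
c(A) = -3 + √(6 + A) (c(A) = -3 + √(A + 6) = -3 + √(6 + A))
c(178) - 1*(-13231) = (-3 + √(6 + 178)) - 1*(-13231) = (-3 + √184) + 13231 = (-3 + 2*√46) + 13231 = 13228 + 2*√46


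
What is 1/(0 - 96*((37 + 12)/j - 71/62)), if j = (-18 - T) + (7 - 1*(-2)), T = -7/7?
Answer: 31/21636 ≈ 0.0014328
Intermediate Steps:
T = -1 (T = -7*⅐ = -1)
j = -8 (j = (-18 - 1*(-1)) + (7 - 1*(-2)) = (-18 + 1) + (7 + 2) = -17 + 9 = -8)
1/(0 - 96*((37 + 12)/j - 71/62)) = 1/(0 - 96*((37 + 12)/(-8) - 71/62)) = 1/(0 - 96*(49*(-⅛) - 71*1/62)) = 1/(0 - 96*(-49/8 - 71/62)) = 1/(0 - 96*(-1803/248)) = 1/(0 + 21636/31) = 1/(21636/31) = 31/21636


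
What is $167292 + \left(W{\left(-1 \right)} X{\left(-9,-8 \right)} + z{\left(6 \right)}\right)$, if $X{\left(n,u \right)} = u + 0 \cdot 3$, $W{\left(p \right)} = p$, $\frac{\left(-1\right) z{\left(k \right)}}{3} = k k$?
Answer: $167192$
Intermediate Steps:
$z{\left(k \right)} = - 3 k^{2}$ ($z{\left(k \right)} = - 3 k k = - 3 k^{2}$)
$X{\left(n,u \right)} = u$ ($X{\left(n,u \right)} = u + 0 = u$)
$167292 + \left(W{\left(-1 \right)} X{\left(-9,-8 \right)} + z{\left(6 \right)}\right) = 167292 - \left(-8 + 3 \cdot 6^{2}\right) = 167292 + \left(8 - 108\right) = 167292 - 100 = 167192$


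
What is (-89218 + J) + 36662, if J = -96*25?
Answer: -54956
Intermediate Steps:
J = -2400
(-89218 + J) + 36662 = (-89218 - 2400) + 36662 = -91618 + 36662 = -54956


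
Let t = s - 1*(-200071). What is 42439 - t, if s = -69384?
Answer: -88248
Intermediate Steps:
t = 130687 (t = -69384 - 1*(-200071) = -69384 + 200071 = 130687)
42439 - t = 42439 - 1*130687 = 42439 - 130687 = -88248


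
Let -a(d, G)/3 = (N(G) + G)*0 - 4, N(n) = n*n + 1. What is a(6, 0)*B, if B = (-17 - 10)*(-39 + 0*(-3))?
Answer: 12636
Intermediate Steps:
N(n) = 1 + n² (N(n) = n² + 1 = 1 + n²)
B = 1053 (B = -27*(-39 + 0) = -27*(-39) = 1053)
a(d, G) = 12 (a(d, G) = -3*(((1 + G²) + G)*0 - 4) = -3*((1 + G + G²)*0 - 4) = -3*(0 - 4) = -3*(-4) = 12)
a(6, 0)*B = 12*1053 = 12636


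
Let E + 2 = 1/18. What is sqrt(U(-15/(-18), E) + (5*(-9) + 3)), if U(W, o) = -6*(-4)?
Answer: 3*I*sqrt(2) ≈ 4.2426*I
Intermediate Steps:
E = -35/18 (E = -2 + 1/18 = -35/18 ≈ -1.9444)
U(W, o) = 24
sqrt(U(-15/(-18), E) + (5*(-9) + 3)) = sqrt(24 + (5*(-9) + 3)) = sqrt(24 + (-45 + 3)) = sqrt(24 - 42) = sqrt(-18) = 3*I*sqrt(2)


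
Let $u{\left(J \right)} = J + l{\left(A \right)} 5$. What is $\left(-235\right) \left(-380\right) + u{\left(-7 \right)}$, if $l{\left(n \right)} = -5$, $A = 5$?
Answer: $89268$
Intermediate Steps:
$u{\left(J \right)} = -25 + J$ ($u{\left(J \right)} = J - 25 = -25 + J$)
$\left(-235\right) \left(-380\right) + u{\left(-7 \right)} = \left(-235\right) \left(-380\right) - 32 = 89300 - 32 = 89268$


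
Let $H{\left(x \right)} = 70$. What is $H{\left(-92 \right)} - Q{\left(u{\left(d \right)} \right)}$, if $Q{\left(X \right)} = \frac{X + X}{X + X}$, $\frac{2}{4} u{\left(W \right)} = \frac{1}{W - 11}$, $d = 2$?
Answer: $69$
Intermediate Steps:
$u{\left(W \right)} = \frac{2}{-11 + W}$ ($u{\left(W \right)} = \frac{2}{W - 11} = \frac{2}{-11 + W}$)
$Q{\left(X \right)} = 1$ ($Q{\left(X \right)} = \frac{2 X}{2 X} = 2 X \frac{1}{2 X} = 1$)
$H{\left(-92 \right)} - Q{\left(u{\left(d \right)} \right)} = 70 - 1 = 69$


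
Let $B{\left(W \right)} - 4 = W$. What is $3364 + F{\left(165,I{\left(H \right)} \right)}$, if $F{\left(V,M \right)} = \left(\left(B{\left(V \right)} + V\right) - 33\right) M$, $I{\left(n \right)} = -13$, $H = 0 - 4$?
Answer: $-549$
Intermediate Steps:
$H = -4$ ($H = 0 - 4 = -4$)
$B{\left(W \right)} = 4 + W$
$F{\left(V,M \right)} = M \left(-29 + 2 V\right)$ ($F{\left(V,M \right)} = \left(\left(\left(4 + V\right) + V\right) - 33\right) M = \left(\left(4 + 2 V\right) - 33\right) M = \left(-29 + 2 V\right) M = M \left(-29 + 2 V\right)$)
$3364 + F{\left(165,I{\left(H \right)} \right)} = 3364 - 13 \left(-29 + 2 \cdot 165\right) = 3364 - 13 \left(-29 + 330\right) = 3364 - 3913 = -549$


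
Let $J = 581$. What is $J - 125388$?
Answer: $-124807$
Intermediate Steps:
$J - 125388 = 581 - 125388 = -124807$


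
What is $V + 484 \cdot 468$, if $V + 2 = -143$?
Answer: $226367$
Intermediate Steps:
$V = -145$ ($V = -2 - 143 = -145$)
$V + 484 \cdot 468 = -145 + 484 \cdot 468 = -145 + 226512 = 226367$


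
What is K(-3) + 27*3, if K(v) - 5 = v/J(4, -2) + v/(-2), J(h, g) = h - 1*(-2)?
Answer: 87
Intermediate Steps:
J(h, g) = 2 + h (J(h, g) = h + 2 = 2 + h)
K(v) = 5 - v/3 (K(v) = 5 + (v/(2 + 4) + v/(-2)) = 5 + (v/6 + v*(-1/2)) = 5 + (v*(1/6) - v/2) = 5 + (v/6 - v/2) = 5 - v/3)
K(-3) + 27*3 = (5 - 1/3*(-3)) + 27*3 = (5 + 1) + 81 = 6 + 81 = 87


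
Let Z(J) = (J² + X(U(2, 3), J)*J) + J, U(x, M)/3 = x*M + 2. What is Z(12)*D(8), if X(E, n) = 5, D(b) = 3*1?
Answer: 648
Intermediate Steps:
U(x, M) = 6 + 3*M*x (U(x, M) = 3*(x*M + 2) = 3*(M*x + 2) = 3*(2 + M*x) = 6 + 3*M*x)
D(b) = 3
Z(J) = J² + 6*J (Z(J) = (J² + 5*J) + J = J² + 6*J)
Z(12)*D(8) = (12*(6 + 12))*3 = (12*18)*3 = 216*3 = 648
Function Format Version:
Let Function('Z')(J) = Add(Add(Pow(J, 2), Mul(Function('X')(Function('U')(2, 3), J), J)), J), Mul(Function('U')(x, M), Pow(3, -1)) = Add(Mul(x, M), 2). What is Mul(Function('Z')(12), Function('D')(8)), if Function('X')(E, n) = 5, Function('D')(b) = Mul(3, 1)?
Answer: 648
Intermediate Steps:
Function('U')(x, M) = Add(6, Mul(3, M, x)) (Function('U')(x, M) = Mul(3, Add(Mul(x, M), 2)) = Mul(3, Add(Mul(M, x), 2)) = Mul(3, Add(2, Mul(M, x))) = Add(6, Mul(3, M, x)))
Function('D')(b) = 3
Function('Z')(J) = Add(Pow(J, 2), Mul(6, J)) (Function('Z')(J) = Add(Add(Pow(J, 2), Mul(5, J)), J) = Add(Pow(J, 2), Mul(6, J)))
Mul(Function('Z')(12), Function('D')(8)) = Mul(Mul(12, Add(6, 12)), 3) = Mul(Mul(12, 18), 3) = Mul(216, 3) = 648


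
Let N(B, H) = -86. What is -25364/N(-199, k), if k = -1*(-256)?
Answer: 12682/43 ≈ 294.93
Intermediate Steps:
k = 256
-25364/N(-199, k) = -25364/(-86) = -25364*(-1/86) = 12682/43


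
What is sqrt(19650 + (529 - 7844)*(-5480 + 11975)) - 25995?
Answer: -25995 + 5*I*sqrt(1899651) ≈ -25995.0 + 6891.4*I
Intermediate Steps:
sqrt(19650 + (529 - 7844)*(-5480 + 11975)) - 25995 = sqrt(19650 - 7315*6495) - 25995 = sqrt(19650 - 47510925) - 25995 = sqrt(-47491275) - 25995 = 5*I*sqrt(1899651) - 25995 = -25995 + 5*I*sqrt(1899651)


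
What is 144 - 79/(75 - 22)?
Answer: 7553/53 ≈ 142.51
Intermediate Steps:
144 - 79/(75 - 22) = 144 - 79/53 = 7553/53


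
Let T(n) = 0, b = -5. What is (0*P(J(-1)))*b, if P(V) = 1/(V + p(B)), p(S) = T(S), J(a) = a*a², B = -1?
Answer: 0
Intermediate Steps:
J(a) = a³
p(S) = 0
P(V) = 1/V (P(V) = 1/(V + 0) = 1/V)
(0*P(J(-1)))*b = (0/((-1)³))*(-5) = (0/(-1))*(-5) = (0*(-1))*(-5) = 0*(-5) = 0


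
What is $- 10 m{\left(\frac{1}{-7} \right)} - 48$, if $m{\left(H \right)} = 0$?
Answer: $-48$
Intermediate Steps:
$- 10 m{\left(\frac{1}{-7} \right)} - 48 = \left(-10\right) 0 - 48 = 0 - 48 = -48$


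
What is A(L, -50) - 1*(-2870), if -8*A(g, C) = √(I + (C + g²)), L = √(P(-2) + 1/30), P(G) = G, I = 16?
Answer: 2870 - I*√32370/240 ≈ 2870.0 - 0.74965*I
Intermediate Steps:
L = I*√1770/30 (L = √(-2 + 1/30) = √(-59/30) = I*√1770/30 ≈ 1.4024*I)
A(g, C) = -√(16 + C + g²)/8 (A(g, C) = -√(16 + (C + g²))/8 = -√(16 + C + g²)/8)
A(L, -50) - 1*(-2870) = -√(16 - 50 + (I*√1770/30)²)/8 - 1*(-2870) = -√(16 - 50 - 59/30)/8 + 2870 = -I*√32370/240 + 2870 = 2870 - I*√32370/240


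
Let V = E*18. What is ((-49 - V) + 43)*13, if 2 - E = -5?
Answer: -1716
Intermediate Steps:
E = 7 (E = 2 - 1*(-5) = 2 + 5 = 7)
V = 126 (V = 7*18 = 126)
((-49 - V) + 43)*13 = ((-49 - 1*126) + 43)*13 = ((-49 - 126) + 43)*13 = (-175 + 43)*13 = -132*13 = -1716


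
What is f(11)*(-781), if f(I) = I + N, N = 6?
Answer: -13277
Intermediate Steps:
f(I) = 6 + I (f(I) = I + 6 = 6 + I)
f(11)*(-781) = (6 + 11)*(-781) = 17*(-781) = -13277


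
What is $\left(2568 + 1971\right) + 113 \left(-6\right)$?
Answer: $3861$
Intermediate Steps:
$\left(2568 + 1971\right) + 113 \left(-6\right) = 4539 - 678 = 3861$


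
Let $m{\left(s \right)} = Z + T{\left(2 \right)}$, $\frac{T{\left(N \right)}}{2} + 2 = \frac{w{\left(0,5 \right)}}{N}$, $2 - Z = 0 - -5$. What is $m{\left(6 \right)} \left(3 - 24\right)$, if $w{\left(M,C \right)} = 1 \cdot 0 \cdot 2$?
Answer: $147$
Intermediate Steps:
$w{\left(M,C \right)} = 0$ ($w{\left(M,C \right)} = 0 \cdot 2 = 0$)
$Z = -3$ ($Z = 2 - \left(0 - -5\right) = 2 - \left(0 + 5\right) = 2 - 5 = -3$)
$T{\left(N \right)} = -4$ ($T{\left(N \right)} = -4 + 2 \frac{0}{N} = -4 + 2 \cdot 0 = -4 + 0 = -4$)
$m{\left(s \right)} = -7$ ($m{\left(s \right)} = -3 - 4 = -7$)
$m{\left(6 \right)} \left(3 - 24\right) = - 7 \left(3 - 24\right) = \left(-7\right) \left(-21\right) = 147$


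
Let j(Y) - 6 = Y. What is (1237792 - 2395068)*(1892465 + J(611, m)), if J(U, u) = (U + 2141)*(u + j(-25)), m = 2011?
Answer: -8534272840924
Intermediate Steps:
j(Y) = 6 + Y
J(U, u) = (-19 + u)*(2141 + U) (J(U, u) = (U + 2141)*(u + (6 - 25)) = (2141 + U)*(u - 19) = (2141 + U)*(-19 + u) = (-19 + u)*(2141 + U))
(1237792 - 2395068)*(1892465 + J(611, m)) = (1237792 - 2395068)*(1892465 + (-40679 - 19*611 + 2141*2011 + 611*2011)) = -1157276*(1892465 + (-40679 - 11609 + 4305551 + 1228721)) = -1157276*(1892465 + 5481984) = -1157276*7374449 = -8534272840924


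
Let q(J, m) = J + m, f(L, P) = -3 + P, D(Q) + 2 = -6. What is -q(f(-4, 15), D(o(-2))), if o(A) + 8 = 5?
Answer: -4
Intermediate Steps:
o(A) = -3 (o(A) = -8 + 5 = -3)
D(Q) = -8 (D(Q) = -2 - 6 = -8)
-q(f(-4, 15), D(o(-2))) = -((-3 + 15) - 8) = -(12 - 8) = -1*4 = -4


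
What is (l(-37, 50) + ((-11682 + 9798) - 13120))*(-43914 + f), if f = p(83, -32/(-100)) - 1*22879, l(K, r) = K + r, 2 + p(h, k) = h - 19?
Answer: 1000364421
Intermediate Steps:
p(h, k) = -21 + h (p(h, k) = -2 + (h - 19) = -2 + (-19 + h) = -21 + h)
f = -22817 (f = (-21 + 83) - 1*22879 = 62 - 22879 = -22817)
(l(-37, 50) + ((-11682 + 9798) - 13120))*(-43914 + f) = ((-37 + 50) + ((-11682 + 9798) - 13120))*(-43914 - 22817) = (13 + (-1884 - 13120))*(-66731) = (13 - 15004)*(-66731) = -14991*(-66731) = 1000364421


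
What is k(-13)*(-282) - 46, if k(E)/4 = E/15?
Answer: 4658/5 ≈ 931.60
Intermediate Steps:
k(E) = 4*E/15 (k(E) = 4*(E/15) = 4*E/15)
k(-13)*(-282) - 46 = ((4/15)*(-13))*(-282) - 46 = -52/15*(-282) - 46 = 4888/5 - 46 = 4658/5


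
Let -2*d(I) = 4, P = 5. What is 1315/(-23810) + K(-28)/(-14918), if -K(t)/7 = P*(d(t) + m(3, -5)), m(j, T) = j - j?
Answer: -2128387/35519758 ≈ -0.059921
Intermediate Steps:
m(j, T) = 0
d(I) = -2 (d(I) = -½*4 = -2)
K(t) = 70 (K(t) = -35*(-2 + 0) = -35*(-2) = -7*(-10) = 70)
1315/(-23810) + K(-28)/(-14918) = 1315/(-23810) + 70/(-14918) = 1315*(-1/23810) + 70*(-1/14918) = -263/4762 - 35/7459 = -2128387/35519758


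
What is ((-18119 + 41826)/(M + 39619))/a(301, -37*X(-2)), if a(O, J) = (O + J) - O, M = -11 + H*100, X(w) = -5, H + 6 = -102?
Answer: 23707/5329480 ≈ 0.0044483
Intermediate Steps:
H = -108 (H = -6 - 102 = -108)
M = -10811 (M = -11 - 108*100 = -11 - 10800 = -10811)
a(O, J) = J (a(O, J) = (J + O) - O = J)
((-18119 + 41826)/(M + 39619))/a(301, -37*X(-2)) = ((-18119 + 41826)/(-10811 + 39619))/((-37*(-5))) = (23707/28808)/185 = (23707*(1/28808))*(1/185) = (23707/28808)*(1/185) = 23707/5329480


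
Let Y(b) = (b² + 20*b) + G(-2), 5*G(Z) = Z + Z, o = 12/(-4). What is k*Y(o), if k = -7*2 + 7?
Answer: 1813/5 ≈ 362.60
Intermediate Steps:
o = -3 (o = 12*(-¼) = -3)
G(Z) = 2*Z/5 (G(Z) = (Z + Z)/5 = (2*Z)/5 = 2*Z/5)
Y(b) = -⅘ + b² + 20*b (Y(b) = (b² + 20*b) + (⅖)*(-2) = (b² + 20*b) - ⅘ = -⅘ + b² + 20*b)
k = -7 (k = -14 + 7 = -7)
k*Y(o) = -7*(-⅘ + (-3)² + 20*(-3)) = -7*(-⅘ + 9 - 60) = -7*(-259/5) = 1813/5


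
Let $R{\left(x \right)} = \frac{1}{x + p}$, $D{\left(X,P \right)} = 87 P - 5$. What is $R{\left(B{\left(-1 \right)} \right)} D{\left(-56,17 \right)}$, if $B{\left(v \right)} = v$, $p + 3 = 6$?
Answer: $737$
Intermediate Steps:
$p = 3$ ($p = -3 + 6 = 3$)
$D{\left(X,P \right)} = -5 + 87 P$
$R{\left(x \right)} = \frac{1}{3 + x}$ ($R{\left(x \right)} = \frac{1}{x + 3} = \frac{1}{3 + x}$)
$R{\left(B{\left(-1 \right)} \right)} D{\left(-56,17 \right)} = \frac{-5 + 87 \cdot 17}{3 - 1} = \frac{-5 + 1479}{2} = \frac{1}{2} \cdot 1474 = 737$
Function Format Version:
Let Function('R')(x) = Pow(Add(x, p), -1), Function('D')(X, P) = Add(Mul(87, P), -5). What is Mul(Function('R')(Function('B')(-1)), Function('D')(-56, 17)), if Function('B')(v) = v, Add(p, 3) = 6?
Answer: 737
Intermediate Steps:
p = 3 (p = Add(-3, 6) = 3)
Function('D')(X, P) = Add(-5, Mul(87, P))
Function('R')(x) = Pow(Add(3, x), -1) (Function('R')(x) = Pow(Add(x, 3), -1) = Pow(Add(3, x), -1))
Mul(Function('R')(Function('B')(-1)), Function('D')(-56, 17)) = Mul(Pow(Add(3, -1), -1), Add(-5, Mul(87, 17))) = Mul(Pow(2, -1), Add(-5, 1479)) = Mul(Rational(1, 2), 1474) = 737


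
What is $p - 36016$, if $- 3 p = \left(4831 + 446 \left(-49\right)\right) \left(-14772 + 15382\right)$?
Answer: $\frac{10275982}{3} \approx 3.4253 \cdot 10^{6}$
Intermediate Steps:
$p = \frac{10384030}{3}$ ($p = - \frac{\left(4831 + 446 \left(-49\right)\right) \left(-14772 + 15382\right)}{3} = - \frac{\left(4831 - 21854\right) 610}{3} = - \frac{\left(-17023\right) 610}{3} = \left(- \frac{1}{3}\right) \left(-10384030\right) = \frac{10384030}{3} \approx 3.4613 \cdot 10^{6}$)
$p - 36016 = \frac{10384030}{3} - 36016 = \frac{10275982}{3}$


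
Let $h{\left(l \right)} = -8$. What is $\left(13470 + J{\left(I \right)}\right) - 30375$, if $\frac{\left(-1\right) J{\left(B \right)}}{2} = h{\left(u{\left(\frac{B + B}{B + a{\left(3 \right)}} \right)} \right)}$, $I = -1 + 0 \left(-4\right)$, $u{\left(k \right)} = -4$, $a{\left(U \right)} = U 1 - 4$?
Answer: $-16889$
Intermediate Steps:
$a{\left(U \right)} = -4 + U$ ($a{\left(U \right)} = U - 4 = -4 + U$)
$I = -1$ ($I = -1 + 0 = -1$)
$J{\left(B \right)} = 16$ ($J{\left(B \right)} = \left(-2\right) \left(-8\right) = 16$)
$\left(13470 + J{\left(I \right)}\right) - 30375 = \left(13470 + 16\right) - 30375 = 13486 - 30375 = -16889$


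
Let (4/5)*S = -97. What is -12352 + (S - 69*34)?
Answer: -59277/4 ≈ -14819.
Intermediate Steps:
S = -485/4 (S = (5/4)*(-97) = -485/4 ≈ -121.25)
-12352 + (S - 69*34) = -12352 + (-485/4 - 69*34) = -12352 + (-485/4 - 2346) = -12352 - 9869/4 = -59277/4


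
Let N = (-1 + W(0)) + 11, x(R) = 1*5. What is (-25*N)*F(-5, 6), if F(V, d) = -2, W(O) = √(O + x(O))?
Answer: 500 + 50*√5 ≈ 611.80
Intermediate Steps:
x(R) = 5
W(O) = √(5 + O) (W(O) = √(O + 5) = √(5 + O))
N = 10 + √5 (N = (-1 + √(5 + 0)) + 11 = (-1 + √5) + 11 = 10 + √5 ≈ 12.236)
(-25*N)*F(-5, 6) = -25*(10 + √5)*(-2) = (-250 - 25*√5)*(-2) = 500 + 50*√5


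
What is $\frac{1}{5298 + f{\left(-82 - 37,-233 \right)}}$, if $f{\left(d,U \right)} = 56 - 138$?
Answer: $\frac{1}{5216} \approx 0.00019172$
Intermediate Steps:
$f{\left(d,U \right)} = -82$ ($f{\left(d,U \right)} = 56 - 138 = -82$)
$\frac{1}{5298 + f{\left(-82 - 37,-233 \right)}} = \frac{1}{5298 - 82} = \frac{1}{5216}$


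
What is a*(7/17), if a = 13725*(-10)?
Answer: -960750/17 ≈ -56515.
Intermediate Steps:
a = -137250
a*(7/17) = -960750/17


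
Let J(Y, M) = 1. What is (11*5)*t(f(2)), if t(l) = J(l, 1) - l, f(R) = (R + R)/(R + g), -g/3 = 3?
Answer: 605/7 ≈ 86.429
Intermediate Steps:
g = -9 (g = -3*3 = -9)
f(R) = 2*R/(-9 + R) (f(R) = (R + R)/(R - 9) = (2*R)/(-9 + R) = 2*R/(-9 + R))
t(l) = 1 - l
(11*5)*t(f(2)) = (11*5)*(1 - 2*2/(-9 + 2)) = 55*(1 - 2*2/(-7)) = 55*(1 - 2*2*(-1)/7) = 55*(1 - 1*(-4/7)) = 55*(1 + 4/7) = 55*(11/7) = 605/7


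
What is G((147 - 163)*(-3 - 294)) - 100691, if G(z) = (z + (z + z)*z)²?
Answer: 2040126543316909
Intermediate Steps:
G(z) = (z + 2*z²)² (G(z) = (z + (2*z)*z)² = (z + 2*z²)²)
G((147 - 163)*(-3 - 294)) - 100691 = ((147 - 163)*(-3 - 294))²*(1 + 2*((147 - 163)*(-3 - 294)))² - 100691 = (-16*(-297))²*(1 + 2*(-16*(-297)))² - 100691 = 4752²*(1 + 2*4752)² - 100691 = 22581504*(1 + 9504)² - 100691 = 22581504*9505² - 100691 = 22581504*90345025 - 100691 = 2040126543417600 - 100691 = 2040126543316909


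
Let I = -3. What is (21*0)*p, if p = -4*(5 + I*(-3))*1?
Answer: 0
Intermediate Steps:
p = -56 (p = -4*(5 - 3*(-3))*1 = -4*(5 + 9)*1 = -4*14*1 = -56*1 = -56)
(21*0)*p = (21*0)*(-56) = 0*(-56) = 0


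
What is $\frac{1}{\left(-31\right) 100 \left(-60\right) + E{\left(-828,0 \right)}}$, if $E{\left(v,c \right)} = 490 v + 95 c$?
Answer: $- \frac{1}{219720} \approx -4.5512 \cdot 10^{-6}$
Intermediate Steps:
$E{\left(v,c \right)} = 95 c + 490 v$
$\frac{1}{\left(-31\right) 100 \left(-60\right) + E{\left(-828,0 \right)}} = \frac{1}{\left(-31\right) 100 \left(-60\right) + \left(95 \cdot 0 + 490 \left(-828\right)\right)} = \frac{1}{\left(-3100\right) \left(-60\right) + \left(0 - 405720\right)} = \frac{1}{186000 - 405720} = \frac{1}{-219720} = - \frac{1}{219720}$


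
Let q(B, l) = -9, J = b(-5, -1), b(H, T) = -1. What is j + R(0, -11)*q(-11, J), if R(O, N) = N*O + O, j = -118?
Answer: -118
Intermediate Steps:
J = -1
R(O, N) = O + N*O
j + R(0, -11)*q(-11, J) = -118 + (0*(1 - 11))*(-9) = -118 + (0*(-10))*(-9) = -118 + 0*(-9) = -118 + 0 = -118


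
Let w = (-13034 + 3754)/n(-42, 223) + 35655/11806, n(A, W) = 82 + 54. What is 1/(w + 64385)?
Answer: 200702/12909109445 ≈ 1.5547e-5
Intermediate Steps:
n(A, W) = 136
w = -13088825/200702 (w = (-13034 + 3754)/136 + 35655/11806 = -9280*1/136 + 35655*(1/11806) = -1160/17 + 35655/11806 = -13088825/200702 ≈ -65.215)
1/(w + 64385) = 1/(-13088825/200702 + 64385) = 1/(12909109445/200702) = 200702/12909109445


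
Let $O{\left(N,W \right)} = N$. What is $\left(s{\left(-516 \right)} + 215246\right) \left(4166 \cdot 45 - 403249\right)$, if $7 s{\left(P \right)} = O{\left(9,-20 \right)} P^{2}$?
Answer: $- \frac{842191047254}{7} \approx -1.2031 \cdot 10^{11}$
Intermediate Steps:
$s{\left(P \right)} = \frac{9 P^{2}}{7}$
$\left(s{\left(-516 \right)} + 215246\right) \left(4166 \cdot 45 - 403249\right) = \left(\frac{9 \left(-516\right)^{2}}{7} + 215246\right) \left(4166 \cdot 45 - 403249\right) = \left(\frac{9}{7} \cdot 266256 + 215246\right) \left(187470 - 403249\right) = \left(\frac{2396304}{7} + 215246\right) \left(-215779\right) = \frac{3903026}{7} \left(-215779\right) = - \frac{842191047254}{7}$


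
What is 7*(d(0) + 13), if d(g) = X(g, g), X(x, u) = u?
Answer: 91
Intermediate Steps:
d(g) = g
7*(d(0) + 13) = 7*(0 + 13) = 7*13 = 91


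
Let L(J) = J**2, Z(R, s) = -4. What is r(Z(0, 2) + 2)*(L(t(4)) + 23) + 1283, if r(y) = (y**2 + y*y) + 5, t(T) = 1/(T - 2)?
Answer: 6341/4 ≈ 1585.3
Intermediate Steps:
t(T) = 1/(-2 + T)
r(y) = 5 + 2*y**2 (r(y) = (y**2 + y**2) + 5 = 2*y**2 + 5 = 5 + 2*y**2)
r(Z(0, 2) + 2)*(L(t(4)) + 23) + 1283 = (5 + 2*(-4 + 2)**2)*((1/(-2 + 4))**2 + 23) + 1283 = (5 + 2*(-2)**2)*((1/2)**2 + 23) + 1283 = (5 + 2*4)*((1/2)**2 + 23) + 1283 = (5 + 8)*(1/4 + 23) + 1283 = 13*(93/4) + 1283 = 1209/4 + 1283 = 6341/4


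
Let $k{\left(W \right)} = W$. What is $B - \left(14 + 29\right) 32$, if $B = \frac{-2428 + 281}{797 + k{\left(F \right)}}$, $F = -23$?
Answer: $- \frac{1067171}{774} \approx -1378.8$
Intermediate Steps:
$B = - \frac{2147}{774}$ ($B = \frac{-2428 + 281}{797 - 23} = - \frac{2147}{774} \approx -2.7739$)
$B - \left(14 + 29\right) 32 = - \frac{2147}{774} - \left(14 + 29\right) 32 = - \frac{2147}{774} - 43 \cdot 32 = - \frac{2147}{774} - 1376 = - \frac{1067171}{774}$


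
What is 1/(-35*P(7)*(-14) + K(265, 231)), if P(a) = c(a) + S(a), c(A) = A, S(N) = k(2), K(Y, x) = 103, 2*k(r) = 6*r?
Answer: 1/6473 ≈ 0.00015449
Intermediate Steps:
k(r) = 3*r (k(r) = (6*r)/2 = 3*r)
S(N) = 6 (S(N) = 3*2 = 6)
P(a) = 6 + a (P(a) = a + 6 = 6 + a)
1/(-35*P(7)*(-14) + K(265, 231)) = 1/(-35*(6 + 7)*(-14) + 103) = 1/(-35*13*(-14) + 103) = 1/(-455*(-14) + 103) = 1/(6370 + 103) = 1/6473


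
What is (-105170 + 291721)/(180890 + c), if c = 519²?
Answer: 186551/450251 ≈ 0.41433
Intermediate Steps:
c = 269361
(-105170 + 291721)/(180890 + c) = (-105170 + 291721)/(180890 + 269361) = 186551/450251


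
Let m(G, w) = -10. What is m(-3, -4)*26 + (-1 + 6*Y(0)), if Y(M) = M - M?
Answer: -261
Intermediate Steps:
Y(M) = 0
m(-3, -4)*26 + (-1 + 6*Y(0)) = -10*26 + (-1 + 6*0) = -260 + (-1 + 0) = -260 - 1 = -261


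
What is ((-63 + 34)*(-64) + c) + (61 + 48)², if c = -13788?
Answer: -51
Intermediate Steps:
((-63 + 34)*(-64) + c) + (61 + 48)² = ((-63 + 34)*(-64) - 13788) + (61 + 48)² = (-29*(-64) - 13788) + 109² = (1856 - 13788) + 11881 = -11932 + 11881 = -51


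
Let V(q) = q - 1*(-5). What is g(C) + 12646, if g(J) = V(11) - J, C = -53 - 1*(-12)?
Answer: 12703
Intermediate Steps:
C = -41 (C = -53 + 12 = -41)
V(q) = 5 + q (V(q) = q + 5 = 5 + q)
g(J) = 16 - J (g(J) = (5 + 11) - J = 16 - J)
g(C) + 12646 = (16 - 1*(-41)) + 12646 = (16 + 41) + 12646 = 57 + 12646 = 12703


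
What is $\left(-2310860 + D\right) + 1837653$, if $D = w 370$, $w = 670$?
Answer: $-225307$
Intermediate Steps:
$D = 247900$ ($D = 670 \cdot 370 = 247900$)
$\left(-2310860 + D\right) + 1837653 = \left(-2310860 + 247900\right) + 1837653 = -2062960 + 1837653 = -225307$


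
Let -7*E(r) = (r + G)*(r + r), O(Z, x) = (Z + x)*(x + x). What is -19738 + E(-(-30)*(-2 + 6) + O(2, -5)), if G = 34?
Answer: -193366/7 ≈ -27624.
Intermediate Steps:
O(Z, x) = 2*x*(Z + x) (O(Z, x) = (Z + x)*(2*x) = 2*x*(Z + x))
E(r) = -2*r*(34 + r)/7 (E(r) = -(r + 34)*(r + r)/7 = -(34 + r)*2*r/7 = -2*r*(34 + r)/7)
-19738 + E(-(-30)*(-2 + 6) + O(2, -5)) = -19738 - 2*(-(-30)*(-2 + 6) + 2*(-5)*(2 - 5))*(34 + (-(-30)*(-2 + 6) + 2*(-5)*(2 - 5)))/7 = -19738 - 2*(-(-30)*4 + 2*(-5)*(-3))*(34 + (-(-30)*4 + 2*(-5)*(-3)))/7 = -19738 - 2*(-6*(-20) + 30)*(34 + (-6*(-20) + 30))/7 = -19738 - 2*(120 + 30)*(34 + (120 + 30))/7 = -19738 - 2/7*150*(34 + 150) = -19738 - 2/7*150*184 = -19738 - 55200/7 = -193366/7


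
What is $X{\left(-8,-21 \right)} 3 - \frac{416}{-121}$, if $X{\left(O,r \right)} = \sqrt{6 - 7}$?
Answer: $\frac{416}{121} + 3 i \approx 3.438 + 3.0 i$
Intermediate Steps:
$X{\left(O,r \right)} = i$ ($X{\left(O,r \right)} = \sqrt{-1} = i$)
$X{\left(-8,-21 \right)} 3 - \frac{416}{-121} = i 3 - \frac{416}{-121} = 3 i - - \frac{416}{121} = 3 i + \frac{416}{121} = \frac{416}{121} + 3 i$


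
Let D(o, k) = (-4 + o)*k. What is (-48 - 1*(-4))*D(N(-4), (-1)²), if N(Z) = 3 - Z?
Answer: -132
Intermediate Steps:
D(o, k) = k*(-4 + o)
(-48 - 1*(-4))*D(N(-4), (-1)²) = (-48 - 1*(-4))*((-1)²*(-4 + (3 - 1*(-4)))) = (-48 + 4)*(1*(-4 + (3 + 4))) = -44*(-4 + 7) = -44*3 = -132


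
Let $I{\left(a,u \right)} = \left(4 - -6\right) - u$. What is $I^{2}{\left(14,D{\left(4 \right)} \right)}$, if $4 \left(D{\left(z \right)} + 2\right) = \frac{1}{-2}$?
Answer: $\frac{9409}{64} \approx 147.02$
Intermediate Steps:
$D{\left(z \right)} = - \frac{17}{8}$ ($D{\left(z \right)} = -2 + \frac{1}{4 \left(-2\right)} = -2 + \frac{1}{4} \left(- \frac{1}{2}\right) = -2 - \frac{1}{8} = - \frac{17}{8}$)
$I{\left(a,u \right)} = 10 - u$ ($I{\left(a,u \right)} = \left(4 + 6\right) - u = 10 - u$)
$I^{2}{\left(14,D{\left(4 \right)} \right)} = \left(10 - - \frac{17}{8}\right)^{2} = \left(10 + \frac{17}{8}\right)^{2} = \left(\frac{97}{8}\right)^{2} = \frac{9409}{64}$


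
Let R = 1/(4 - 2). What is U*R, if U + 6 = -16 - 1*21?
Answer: -43/2 ≈ -21.500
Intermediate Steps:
U = -43 (U = -6 + (-16 - 1*21) = -6 + (-16 - 21) = -6 - 37 = -43)
R = 1/2 ≈ 0.50000
U*R = -43*1/2 = -43/2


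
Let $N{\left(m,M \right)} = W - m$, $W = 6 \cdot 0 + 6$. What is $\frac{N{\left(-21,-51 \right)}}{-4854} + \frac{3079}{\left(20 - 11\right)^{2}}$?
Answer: $\frac{4981093}{131058} \approx 38.007$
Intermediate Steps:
$W = 6$ ($W = 0 + 6 = 6$)
$N{\left(m,M \right)} = 6 - m$
$\frac{N{\left(-21,-51 \right)}}{-4854} + \frac{3079}{\left(20 - 11\right)^{2}} = \frac{6 - -21}{-4854} + \frac{3079}{\left(20 - 11\right)^{2}} = \left(6 + 21\right) \left(- \frac{1}{4854}\right) + \frac{3079}{9^{2}} = 27 \left(- \frac{1}{4854}\right) + \frac{3079}{81} = - \frac{9}{1618} + 3079 \cdot \frac{1}{81} = - \frac{9}{1618} + \frac{3079}{81} = \frac{4981093}{131058}$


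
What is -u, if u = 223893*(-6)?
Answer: 1343358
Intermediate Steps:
u = -1343358
-u = -1*(-1343358) = 1343358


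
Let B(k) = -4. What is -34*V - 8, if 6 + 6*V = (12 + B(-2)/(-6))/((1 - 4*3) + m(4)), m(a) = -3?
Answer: 1961/63 ≈ 31.127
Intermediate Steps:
V = -145/126 (V = -1 + ((12 - 4/(-6))/((1 - 4*3) - 3))/6 = -1 + ((12 - 4*(-⅙))/((1 - 12) - 3))/6 = -1 + ((12 + ⅔)/(-11 - 3))/6 = -1 + ((38/3)/(-14))/6 = -1 + ((38/3)*(-1/14))/6 = -1 + (⅙)*(-19/21) = -1 - 19/126 = -145/126 ≈ -1.1508)
-34*V - 8 = -34*(-145/126) - 8 = 2465/63 - 8 = 1961/63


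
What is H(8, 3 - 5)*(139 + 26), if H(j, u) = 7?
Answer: 1155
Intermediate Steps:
H(8, 3 - 5)*(139 + 26) = 7*(139 + 26) = 7*165 = 1155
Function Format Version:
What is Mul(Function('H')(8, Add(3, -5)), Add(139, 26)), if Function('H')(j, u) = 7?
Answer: 1155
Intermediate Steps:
Mul(Function('H')(8, Add(3, -5)), Add(139, 26)) = Mul(7, Add(139, 26)) = Mul(7, 165) = 1155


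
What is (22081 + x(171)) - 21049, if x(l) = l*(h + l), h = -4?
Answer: 29589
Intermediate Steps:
x(l) = l*(-4 + l)
(22081 + x(171)) - 21049 = (22081 + 171*(-4 + 171)) - 21049 = (22081 + 171*167) - 21049 = (22081 + 28557) - 21049 = 50638 - 21049 = 29589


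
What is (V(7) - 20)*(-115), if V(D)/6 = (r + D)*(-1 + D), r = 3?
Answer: -39100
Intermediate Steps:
V(D) = 6*(-1 + D)*(3 + D) (V(D) = 6*((3 + D)*(-1 + D)) = 6*((-1 + D)*(3 + D)) = 6*(-1 + D)*(3 + D))
(V(7) - 20)*(-115) = ((-18 + 6*7² + 12*7) - 20)*(-115) = ((-18 + 6*49 + 84) - 20)*(-115) = ((-18 + 294 + 84) - 20)*(-115) = (360 - 20)*(-115) = 340*(-115) = -39100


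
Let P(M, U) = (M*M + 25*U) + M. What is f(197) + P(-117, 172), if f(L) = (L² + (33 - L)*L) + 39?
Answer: 24412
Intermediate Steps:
P(M, U) = M + M² + 25*U (P(M, U) = (M² + 25*U) + M = M + M² + 25*U)
f(L) = 39 + L² + L*(33 - L) (f(L) = (L² + L*(33 - L)) + 39 = 39 + L² + L*(33 - L))
f(197) + P(-117, 172) = (39 + 33*197) + (-117 + (-117)² + 25*172) = (39 + 6501) + (-117 + 13689 + 4300) = 6540 + 17872 = 24412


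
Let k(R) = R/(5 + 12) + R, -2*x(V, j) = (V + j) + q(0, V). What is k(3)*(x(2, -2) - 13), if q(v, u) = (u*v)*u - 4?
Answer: -594/17 ≈ -34.941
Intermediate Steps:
q(v, u) = -4 + v*u² (q(v, u) = v*u² - 4 = -4 + v*u²)
x(V, j) = 2 - V/2 - j/2 (x(V, j) = -((V + j) + (-4 + 0*V²))/2 = -((V + j) + (-4 + 0))/2 = -((V + j) - 4)/2 = -(-4 + V + j)/2 = 2 - V/2 - j/2)
k(R) = 18*R/17 (k(R) = R/17 + R = 18*R/17)
k(3)*(x(2, -2) - 13) = ((18/17)*3)*((2 - ½*2 - ½*(-2)) - 13) = 54*((2 - 1 + 1) - 13)/17 = 54*(2 - 13)/17 = (54/17)*(-11) = -594/17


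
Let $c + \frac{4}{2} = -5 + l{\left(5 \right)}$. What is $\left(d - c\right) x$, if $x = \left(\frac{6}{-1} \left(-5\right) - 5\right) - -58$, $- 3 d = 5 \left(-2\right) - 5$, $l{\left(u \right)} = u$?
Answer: $581$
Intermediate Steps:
$c = -2$ ($c = -2 + \left(-5 + 5\right) = -2 + 0 = -2$)
$d = 5$ ($d = - \frac{5 \left(-2\right) - 5}{3} = - \frac{-10 - 5}{3} = \left(- \frac{1}{3}\right) \left(-15\right) = 5$)
$x = 83$ ($x = \left(6 \left(-1\right) \left(-5\right) - 5\right) + 58 = \left(\left(-6\right) \left(-5\right) - 5\right) + 58 = \left(30 - 5\right) + 58 = 25 + 58 = 83$)
$\left(d - c\right) x = \left(5 - -2\right) 83 = \left(5 + 2\right) 83 = 7 \cdot 83 = 581$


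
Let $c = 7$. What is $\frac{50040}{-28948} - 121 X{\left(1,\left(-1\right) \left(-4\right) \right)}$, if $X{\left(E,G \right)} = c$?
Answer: $- \frac{6142249}{7237} \approx -848.73$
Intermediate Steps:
$X{\left(E,G \right)} = 7$
$\frac{50040}{-28948} - 121 X{\left(1,\left(-1\right) \left(-4\right) \right)} = \frac{50040}{-28948} - 847 = 50040 \left(- \frac{1}{28948}\right) - 847 = - \frac{12510}{7237} - 847 = - \frac{6142249}{7237}$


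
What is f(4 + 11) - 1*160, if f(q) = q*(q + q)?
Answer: 290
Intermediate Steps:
f(q) = 2*q² (f(q) = q*(2*q) = 2*q²)
f(4 + 11) - 1*160 = 2*(4 + 11)² - 1*160 = 2*15² - 160 = 2*225 - 160 = 450 - 160 = 290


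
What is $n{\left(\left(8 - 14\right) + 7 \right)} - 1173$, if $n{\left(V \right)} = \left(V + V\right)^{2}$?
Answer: $-1169$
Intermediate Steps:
$n{\left(V \right)} = 4 V^{2}$ ($n{\left(V \right)} = \left(2 V\right)^{2} = 4 V^{2}$)
$n{\left(\left(8 - 14\right) + 7 \right)} - 1173 = 4 \left(\left(8 - 14\right) + 7\right)^{2} - 1173 = 4 \left(-6 + 7\right)^{2} - 1173 = 4 \cdot 1^{2} - 1173 = 4 \cdot 1 - 1173 = 4 - 1173 = -1169$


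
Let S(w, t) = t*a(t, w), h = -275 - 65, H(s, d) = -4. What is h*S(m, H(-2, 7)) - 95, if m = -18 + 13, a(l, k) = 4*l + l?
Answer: -27295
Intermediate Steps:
a(l, k) = 5*l
h = -340
m = -5
S(w, t) = 5*t² (S(w, t) = t*(5*t) = 5*t²)
h*S(m, H(-2, 7)) - 95 = -1700*(-4)² - 95 = -1700*16 - 95 = -340*80 - 95 = -27200 - 95 = -27295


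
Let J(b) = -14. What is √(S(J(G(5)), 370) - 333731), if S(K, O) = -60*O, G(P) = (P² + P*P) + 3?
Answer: I*√355931 ≈ 596.6*I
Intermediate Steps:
G(P) = 3 + 2*P² (G(P) = (P² + P²) + 3 = 2*P² + 3 = 3 + 2*P²)
√(S(J(G(5)), 370) - 333731) = √(-60*370 - 333731) = √(-22200 - 333731) = √(-355931) = I*√355931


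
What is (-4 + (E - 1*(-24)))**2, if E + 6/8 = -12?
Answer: 841/16 ≈ 52.563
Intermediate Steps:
E = -51/4 (E = -3/4 - 12 = -51/4 ≈ -12.750)
(-4 + (E - 1*(-24)))**2 = (-4 + (-51/4 - 1*(-24)))**2 = (-4 + (-51/4 + 24))**2 = (-4 + 45/4)**2 = (29/4)**2 = 841/16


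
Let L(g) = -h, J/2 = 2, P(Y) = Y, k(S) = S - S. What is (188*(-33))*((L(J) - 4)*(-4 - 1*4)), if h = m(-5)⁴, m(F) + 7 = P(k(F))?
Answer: -119364960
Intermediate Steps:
k(S) = 0
J = 4 (J = 2*2 = 4)
m(F) = -7 (m(F) = -7 + 0 = -7)
h = 2401 (h = (-7)⁴ = 2401)
L(g) = -2401 (L(g) = -1*2401 = -2401)
(188*(-33))*((L(J) - 4)*(-4 - 1*4)) = (188*(-33))*((-2401 - 4)*(-4 - 1*4)) = -(-14920620)*(-4 - 4) = -(-14920620)*(-8) = -6204*19240 = -119364960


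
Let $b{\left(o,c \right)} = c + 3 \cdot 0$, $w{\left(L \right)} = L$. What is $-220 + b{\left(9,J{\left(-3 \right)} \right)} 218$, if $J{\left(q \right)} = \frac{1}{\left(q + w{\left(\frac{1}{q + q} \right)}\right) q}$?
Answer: $- \frac{3744}{19} \approx -197.05$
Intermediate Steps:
$J{\left(q \right)} = \frac{1}{q \left(q + \frac{1}{2 q}\right)}$ ($J{\left(q \right)} = \frac{1}{\left(q + \frac{1}{q + q}\right) q} = \frac{1}{\left(q + \frac{1}{2 q}\right) q} = \frac{1}{q \left(q + \frac{1}{2 q}\right)}$)
$b{\left(o,c \right)} = c$ ($b{\left(o,c \right)} = c + 0 = c$)
$-220 + b{\left(9,J{\left(-3 \right)} \right)} 218 = -220 + \frac{2}{1 + 2 \left(-3\right)^{2}} \cdot 218 = -220 + \frac{2}{1 + 2 \cdot 9} \cdot 218 = -220 + \frac{2}{1 + 18} \cdot 218 = -220 + \frac{2}{19} \cdot 218 = -220 + \frac{436}{19} = - \frac{3744}{19}$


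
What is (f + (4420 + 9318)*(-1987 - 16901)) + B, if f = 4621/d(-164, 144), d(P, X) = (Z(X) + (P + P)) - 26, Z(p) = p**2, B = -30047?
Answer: -5289401930741/20382 ≈ -2.5951e+8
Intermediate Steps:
d(P, X) = -26 + X**2 + 2*P (d(P, X) = (X**2 + (P + P)) - 26 = (X**2 + 2*P) - 26 = -26 + X**2 + 2*P)
f = 4621/20382 (f = 4621/(-26 + 144**2 + 2*(-164)) = 4621/(-26 + 20736 - 328) = 4621/20382 ≈ 0.22672)
(f + (4420 + 9318)*(-1987 - 16901)) + B = (4621/20382 + (4420 + 9318)*(-1987 - 16901)) - 30047 = (4621/20382 + 13738*(-18888)) - 30047 = (4621/20382 - 259483344) - 30047 = -5288789512787/20382 - 30047 = -5289401930741/20382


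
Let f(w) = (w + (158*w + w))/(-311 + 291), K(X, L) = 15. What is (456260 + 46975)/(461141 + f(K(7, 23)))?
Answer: 503235/461021 ≈ 1.0916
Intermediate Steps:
f(w) = -8*w (f(w) = (w + 159*w)/(-20) = -8*w)
(456260 + 46975)/(461141 + f(K(7, 23))) = (456260 + 46975)/(461141 - 8*15) = 503235/(461141 - 120) = 503235/461021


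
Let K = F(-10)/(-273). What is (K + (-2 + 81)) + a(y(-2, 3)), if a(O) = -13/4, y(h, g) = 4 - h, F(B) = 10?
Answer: 82679/1092 ≈ 75.713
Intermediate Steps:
a(O) = -13/4 (a(O) = -13*¼ = -13/4)
K = -10/273 (K = 10/(-273) = 10*(-1/273) = -10/273 ≈ -0.036630)
(K + (-2 + 81)) + a(y(-2, 3)) = (-10/273 + (-2 + 81)) - 13/4 = (-10/273 + 79) - 13/4 = 21557/273 - 13/4 = 82679/1092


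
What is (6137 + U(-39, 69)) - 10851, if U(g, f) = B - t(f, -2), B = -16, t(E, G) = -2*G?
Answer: -4734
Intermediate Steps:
U(g, f) = -20 (U(g, f) = -16 - (-2)*(-2) = -16 - 1*4 = -16 - 4 = -20)
(6137 + U(-39, 69)) - 10851 = (6137 - 20) - 10851 = 6117 - 10851 = -4734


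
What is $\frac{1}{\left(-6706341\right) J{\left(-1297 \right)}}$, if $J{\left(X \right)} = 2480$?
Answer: $- \frac{1}{16631725680} \approx -6.0126 \cdot 10^{-11}$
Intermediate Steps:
$\frac{1}{\left(-6706341\right) J{\left(-1297 \right)}} = \frac{1}{\left(-6706341\right) 2480} = \left(- \frac{1}{6706341}\right) \frac{1}{2480} = - \frac{1}{16631725680}$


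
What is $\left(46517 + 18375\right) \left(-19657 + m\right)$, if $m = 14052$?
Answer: $-363719660$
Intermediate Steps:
$\left(46517 + 18375\right) \left(-19657 + m\right) = \left(46517 + 18375\right) \left(-19657 + 14052\right) = 64892 \left(-5605\right) = -363719660$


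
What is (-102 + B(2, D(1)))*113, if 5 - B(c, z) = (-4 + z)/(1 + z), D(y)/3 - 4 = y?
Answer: -176619/16 ≈ -11039.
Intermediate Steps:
D(y) = 12 + 3*y
B(c, z) = 5 - (-4 + z)/(1 + z)
(-102 + B(2, D(1)))*113 = (-102 + (9 + 4*(12 + 3*1))/(1 + (12 + 3*1)))*113 = (-102 + (9 + 4*(12 + 3))/(1 + (12 + 3)))*113 = (-102 + (9 + 4*15)/(1 + 15))*113 = (-102 + (9 + 60)/16)*113 = (-102 + (1/16)*69)*113 = (-102 + 69/16)*113 = -1563/16*113 = -176619/16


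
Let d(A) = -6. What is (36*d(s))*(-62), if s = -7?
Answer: 13392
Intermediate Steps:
(36*d(s))*(-62) = (36*(-6))*(-62) = -216*(-62) = 13392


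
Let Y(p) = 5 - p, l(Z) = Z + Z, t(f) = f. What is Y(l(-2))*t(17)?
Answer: 153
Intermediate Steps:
l(Z) = 2*Z
Y(l(-2))*t(17) = (5 - 2*(-2))*17 = (5 - 1*(-4))*17 = (5 + 4)*17 = 9*17 = 153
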